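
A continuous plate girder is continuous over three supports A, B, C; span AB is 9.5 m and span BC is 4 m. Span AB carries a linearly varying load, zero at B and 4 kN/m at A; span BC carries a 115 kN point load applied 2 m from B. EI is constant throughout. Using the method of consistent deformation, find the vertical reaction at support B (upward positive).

R_B = 78.18 kN

Insert a hinge at B; M_B is the redundant, and each span becomes simply supported.
Rotations at B on the released spans (each span's end-slope, ×1/EI):
  span AB: triangular load, peak 4: 7w₀L³/(360EI) = 66.68/EI
  span BC: point load 115 at a = 2: Pab(L + b)/(6LEI) = 115/EI
  relative rotation θ_0 = (66.68 + 115)/EI = 181.7/EI
A unit hogging moment at B produces rotation L₁/(3EI) + L₂/(3EI) = 4.5/EI.
Slope continuity at B: θ_0 = M_B·4.5/EI, so M_B = 181.7/4.5 = 40.37 kN·m (hogging).
Span AB, ΣM about A with M_B applied at B: R_B^{AB}·9.5 = 60.17 + 40.37, so R_B^{AB} = 10.58 kN and R_A = 19 − 10.58 = 8.417 kN.
Span BC, ΣM about C: R_B^{BC}·4 = 230 + 40.37, so R_B^{BC} = 67.59 kN and R_C = 115 − 67.59 = 47.41 kN.
R_B = 10.58 + 67.59 = 78.18 kN.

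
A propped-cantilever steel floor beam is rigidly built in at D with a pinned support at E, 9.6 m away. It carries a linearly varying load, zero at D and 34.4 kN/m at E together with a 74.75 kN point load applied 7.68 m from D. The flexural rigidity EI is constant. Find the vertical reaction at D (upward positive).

Choose R_E as the redundant. The primary structure is the cantilever fixed at D.
Free-end deflection of the primary structure under the applied loading (downward +):
  triangular load, peak 34.4 at the free end: 11w₀L⁴/(120EI) = 26783/EI
  point load 74.75 at a = 7.68: Pa²(3L − a)/(6EI) = 15519/EI
  δ_0 = 42302/EI
Tip deflection under a unit load at E: L³/(3EI) = 294.9/EI.
Compatibility at E: δ_0 − R_E·δ_{EE} = 0, so R_E = 42302/294.9 = 143.4 kN.
Vertical equilibrium: R_D = ΣP − R_E = 239.9 − 143.4 = 96.43 kN.

R_D = 96.43 kN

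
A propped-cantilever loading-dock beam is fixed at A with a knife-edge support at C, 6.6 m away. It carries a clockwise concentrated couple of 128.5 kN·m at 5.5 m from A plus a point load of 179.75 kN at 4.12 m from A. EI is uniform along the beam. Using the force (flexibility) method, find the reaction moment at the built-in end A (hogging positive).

Release the roller at C. Primary structure: cantilever fixed at A.
Deflection at C on the released cantilever, summing each load's contribution:
  clockwise couple 128.5 at a = 5.5: M₀a(2L − a)/(2EI) = 2721/EI
  point load 179.75 at a = 4.12: Pa²(3L − a)/(6EI) = 7974/EI
  δ_0 = 10695/EI
Flexibility coefficient — unit upward force at C: δ_{CC} = L³/(3EI) = 95.83/EI.
The prop prevents deflection at C: R_C = δ_0/δ_{CC} = 10695/95.83 = 111.6 kN.
Moment equilibrium about A: M_A = Σ(load moments about A) − R_C·L = 869.1 − 111.6×6.6 = 132.5 kN·m.

M_A = 132.5 kN·m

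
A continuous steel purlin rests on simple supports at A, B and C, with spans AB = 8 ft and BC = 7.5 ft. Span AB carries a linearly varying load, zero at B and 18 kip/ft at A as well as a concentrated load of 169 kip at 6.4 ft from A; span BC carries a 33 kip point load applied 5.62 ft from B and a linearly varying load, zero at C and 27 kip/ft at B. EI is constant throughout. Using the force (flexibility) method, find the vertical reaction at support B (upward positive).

Release continuity at B by inserting a hinge; the redundant is the internal moment M_B. The primary structure is two simply-supported spans AB and BC.
End slopes at the hinge B, treating each span as simply supported:
  span AB: triangular load, peak 18: 7w₀L³/(360EI) = 179.2/EI
  span AB: point load 169 at a = 6.4: Pab(L + a)/(6LEI) = 519.2/EI
  span BC: point load 33 at a = 5.62: Pab(L + b)/(6LEI) = 72.68/EI
  span BC: triangular load, peak 27: w₀L³/(45EI) = 253.1/EI
  relative rotation θ_0 = (698.4 + 325.8)/EI = 1024/EI
A unit hogging moment at B produces rotation L₁/(3EI) + L₂/(3EI) = 5.167/EI.
Compatibility: M_B·(L₁+L₂)/(3EI) = θ_0, giving M_B = 198.2 kip·ft (hogging).
Span AB, ΣM about A with M_B applied at B: R_B^{AB}·8 = 1274 + 198.2, so R_B^{AB} = 184 kip and R_A = 241 − 184 = 57.02 kip.
Span BC, ΣM about C: R_B^{BC}·7.5 = 568.3 + 198.2, so R_B^{BC} = 102.2 kip and R_C = 134.2 − 102.2 = 32.05 kip.
R_B = 184 + 102.2 = 286.2 kip.

R_B = 286.2 kip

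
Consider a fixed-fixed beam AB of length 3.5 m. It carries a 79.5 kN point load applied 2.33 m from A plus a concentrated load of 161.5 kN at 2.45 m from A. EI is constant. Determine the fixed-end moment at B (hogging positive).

Release both end moments; the primary structure is a simply-supported span AB with redundants M_A and M_B.
On the primary (simply-supported) span, the end slopes from the loading are:
  at A: point load 79.5 at a = 2.33: Pab(L + b)/(6LEI) = 48.2/EI
  at B: point load 79.5 at a = 2.33: Pab(L + a)/(6LEI) = 60.17/EI
  at A: point load 161.5 at a = 2.45: Pab(L + b)/(6LEI) = 90.02/EI
  at B: point load 161.5 at a = 2.45: Pab(L + a)/(6LEI) = 117.7/EI
  θ_A0 = 138.2/EI,  θ_B0 = 177.9/EI
Flexibility coefficients: a unit moment at one end gives L/(3EI) there and L/(6EI) at the far end, so f₁₁ = f₂₂ = 1.167/EI and f₁₂ = f₂₁ = 0.5833/EI.
Compatibility — zero rotation at each built-in end:
  1.167 M_A + 0.5833 M_B = 138.2
  0.5833 M_A + 1.167 M_B = 177.9
Solving the pair gives M_A = 56.31 kN·m and M_B = 124.3 kN·m (hogging).

M_B = 124.3 kN·m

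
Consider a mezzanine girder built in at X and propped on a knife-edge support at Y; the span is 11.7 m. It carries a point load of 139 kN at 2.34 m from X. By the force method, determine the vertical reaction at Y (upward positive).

Release the roller at Y. Primary structure: cantilever fixed at X.
Downward deflection at the released point Y due to the loads:
  point load 139 at a = 2.34: Pa²(3L − a)/(6EI) = 4156/EI
Flexibility coefficient — unit upward force at Y: δ_{YY} = L³/(3EI) = 533.9/EI.
Compatibility at Y: δ_0 − R_Y·δ_{YY} = 0, so R_Y = 4156/533.9 = 7.784 kN.

R_Y = 7.784 kN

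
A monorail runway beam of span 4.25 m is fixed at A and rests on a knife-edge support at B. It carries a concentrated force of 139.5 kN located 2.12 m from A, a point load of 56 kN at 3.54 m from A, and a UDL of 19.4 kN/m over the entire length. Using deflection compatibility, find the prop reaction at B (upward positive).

R_B = 116.4 kN

Remove the prop at B; the released (primary) structure is a cantilever built in at A.
Deflection at B on the released cantilever, summing each load's contribution:
  point load 139.5 at a = 2.12: Pa²(3L − a)/(6EI) = 1111/EI
  point load 56 at a = 3.54: Pa²(3L − a)/(6EI) = 1077/EI
  UDL 19.4: wL⁴/(8EI) = 791.2/EI
  δ_0 = 2979/EI
Flexibility coefficient — unit upward force at B: δ_{BB} = L³/(3EI) = 25.59/EI.
The prop prevents deflection at B: R_B = δ_0/δ_{BB} = 2979/25.59 = 116.4 kN.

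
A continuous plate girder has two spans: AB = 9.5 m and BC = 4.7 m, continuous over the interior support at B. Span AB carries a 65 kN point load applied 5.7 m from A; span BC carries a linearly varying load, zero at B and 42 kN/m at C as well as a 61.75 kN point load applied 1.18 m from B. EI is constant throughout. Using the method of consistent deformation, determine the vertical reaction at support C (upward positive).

Insert a hinge at B; M_B is the redundant, and each span becomes simply supported.
Rotations at B on the released spans (each span's end-slope, ×1/EI):
  span AB: point load 65 at a = 5.7: Pab(L + a)/(6LEI) = 375.4/EI
  span BC: triangular load, peak 42: 7w₀L³/(360EI) = 84.79/EI
  span BC: point load 61.75 at a = 1.18: Pab(L + b)/(6LEI) = 74.76/EI
  relative rotation θ_0 = (375.4 + 159.6)/EI = 535/EI
A unit hogging moment at B produces rotation L₁/(3EI) + L₂/(3EI) = 4.733/EI.
Compatibility: M_B·(L₁+L₂)/(3EI) = θ_0, giving M_B = 113 kN·m (hogging).
Span BC, ΣM about C: R_B^{BC}·4.7 = 372 + 113, so R_B^{BC} = 103.2 kN and R_C = 160.4 − 103.2 = 57.26 kN.

R_C = 57.26 kN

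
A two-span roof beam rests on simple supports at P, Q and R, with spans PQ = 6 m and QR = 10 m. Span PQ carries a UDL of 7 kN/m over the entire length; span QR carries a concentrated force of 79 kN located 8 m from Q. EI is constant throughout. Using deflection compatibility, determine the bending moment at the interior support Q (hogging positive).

M_Q = 59.21 kN·m

Insert a hinge at Q; M_Q is the redundant, and each span becomes simply supported.
End slopes at the hinge Q, treating each span as simply supported:
  span PQ: UDL 7: wL³/(24EI) = 63/EI
  span QR: point load 79 at a = 8: Pab(L + b)/(6LEI) = 252.8/EI
  relative rotation θ_0 = (63 + 252.8)/EI = 315.8/EI
A unit hogging moment at Q produces rotation L₁/(3EI) + L₂/(3EI) = 5.333/EI.
Slope continuity at Q: θ_0 = M_Q·5.333/EI, so M_Q = 315.8/5.333 = 59.21 kN·m (hogging).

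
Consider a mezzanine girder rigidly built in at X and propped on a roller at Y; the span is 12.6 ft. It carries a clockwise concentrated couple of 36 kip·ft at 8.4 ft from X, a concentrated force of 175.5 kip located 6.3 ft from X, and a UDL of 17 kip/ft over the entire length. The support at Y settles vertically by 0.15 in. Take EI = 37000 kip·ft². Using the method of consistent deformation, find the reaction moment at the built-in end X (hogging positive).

M_X = 748.7 kip·ft

Release the roller at Y. Primary structure: cantilever fixed at X.
Primary-structure tip deflection at Y by superposition:
  clockwise couple 36 at a = 8.4: M₀a(2L − a)/(2EI) = 2540/EI
  point load 175.5 at a = 6.3: Pa²(3L − a)/(6EI) = 36569/EI
  UDL 17: wL⁴/(8EI) = 53560/EI
  δ_0 = 92670/EI
Flexibility coefficient — unit upward force at Y: δ_{YY} = L³/(3EI) = 666.8/EI.
With EI = 37000 kip·ft²: δ_0 = 2.5046 ft and δ_{YY} = 0.018021 ft/kip.
Compatibility — the beam at Y must follow the support down by 0.0125 ft: δ_0 − R_Y·δ_{YY} = 0.0125, so R_Y = (2.5046 − 0.0125)/0.018021 = 138.3 kip.
Moment equilibrium about X: M_X = Σ(load moments about X) − R_Y·L = 2491 − 138.3×12.6 = 748.7 kip·ft.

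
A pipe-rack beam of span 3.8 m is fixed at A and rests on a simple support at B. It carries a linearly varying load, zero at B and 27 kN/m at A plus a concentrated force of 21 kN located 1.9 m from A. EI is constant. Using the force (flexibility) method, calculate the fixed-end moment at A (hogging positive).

Choose R_B as the redundant. The primary structure is the cantilever fixed at A.
Deflection at B on the released cantilever, summing each load's contribution:
  triangular load, peak 27 at the fixed end: w₀L⁴/(30EI) = 187.7/EI
  point load 21 at a = 1.9: Pa²(3L − a)/(6EI) = 120/EI
  δ_0 = 307.7/EI
Tip deflection under a unit load at B: L³/(3EI) = 18.29/EI.
Compatibility at B: δ_0 − R_B·δ_{BB} = 0, so R_B = 307.7/18.29 = 16.82 kN.
Moment equilibrium about A: M_A = Σ(load moments about A) − R_B·L = 104.9 − 16.82×3.8 = 40.95 kN·m.

M_A = 40.95 kN·m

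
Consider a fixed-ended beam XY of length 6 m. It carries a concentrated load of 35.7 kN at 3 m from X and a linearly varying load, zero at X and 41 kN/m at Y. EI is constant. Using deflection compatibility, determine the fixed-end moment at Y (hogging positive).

M_Y = 100.6 kN·m

Release both end moments; the primary structure is a simply-supported span XY with redundants M_X and M_Y.
On the primary (simply-supported) span, the end slopes from the loading are:
  at X: point load 35.7 at a = 3: Pab(L + b)/(6LEI) = 80.33/EI
  at Y: point load 35.7 at a = 3: Pab(L + a)/(6LEI) = 80.33/EI
  at X: triangular load, peak 41: 7w₀L³/(360EI) = 172.2/EI
  at Y: triangular load, peak 41: w₀L³/(45EI) = 196.8/EI
  θ_X0 = 252.5/EI,  θ_Y0 = 277.1/EI
Flexibility coefficients: a unit moment at one end gives L/(3EI) there and L/(6EI) at the far end, so f₁₁ = f₂₂ = 2/EI and f₁₂ = f₂₁ = 1/EI.
Compatibility — zero rotation at each built-in end:
  2 M_X + 1 M_Y = 252.5
  1 M_X + 2 M_Y = 277.1
Solving the pair gives M_X = 75.97 kN·m and M_Y = 100.6 kN·m (hogging).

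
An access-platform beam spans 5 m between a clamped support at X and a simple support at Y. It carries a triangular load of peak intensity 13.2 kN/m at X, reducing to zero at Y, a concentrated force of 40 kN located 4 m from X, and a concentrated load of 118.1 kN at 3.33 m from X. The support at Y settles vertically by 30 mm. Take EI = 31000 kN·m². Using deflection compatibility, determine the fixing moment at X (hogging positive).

Choose R_Y as the redundant. The primary structure is the cantilever fixed at X.
Deflection at Y on the released cantilever, summing each load's contribution:
  triangular load, peak 13.2 at the fixed end: w₀L⁴/(30EI) = 275/EI
  point load 40 at a = 4: Pa²(3L − a)/(6EI) = 1173/EI
  point load 118.1 at a = 3.33: Pa²(3L − a)/(6EI) = 2547/EI
  δ_0 = 3996/EI
Tip deflection under a unit load at Y: L³/(3EI) = 41.67/EI.
With EI = 31000 kN·m²: δ_0 = 0.12889 m and δ_{YY} = 0.001344 m/kN.
Compatibility — the beam at Y must follow the support down by 0.03 m: δ_0 − R_Y·δ_{YY} = 0.03, so R_Y = (0.12889 − 0.03)/0.001344 = 73.57 kN.
Moment equilibrium about X: M_X = Σ(load moments about X) − R_Y·L = 608.3 − 73.57×5 = 240.4 kN·m.

M_X = 240.4 kN·m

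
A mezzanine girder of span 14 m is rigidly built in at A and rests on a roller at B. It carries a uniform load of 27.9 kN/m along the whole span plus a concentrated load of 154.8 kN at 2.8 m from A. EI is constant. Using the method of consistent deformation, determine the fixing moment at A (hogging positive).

Take the reaction at B as the redundant and release it; the primary structure is a cantilever fixed at A.
Downward deflection at the released point B due to the loads:
  UDL 27.9: wL⁴/(8EI) = 133976/EI
  point load 154.8 at a = 2.8: Pa²(3L − a)/(6EI) = 7929/EI
  δ_0 = 141905/EI
Tip deflection under a unit load at B: L³/(3EI) = 914.7/EI.
The prop prevents deflection at B: R_B = δ_0/δ_{BB} = 141905/914.7 = 155.1 kN.
Moment equilibrium about A: M_A = Σ(load moments about A) − R_B·L = 3168 − 155.1×14 = 995.6 kN·m.

M_A = 995.6 kN·m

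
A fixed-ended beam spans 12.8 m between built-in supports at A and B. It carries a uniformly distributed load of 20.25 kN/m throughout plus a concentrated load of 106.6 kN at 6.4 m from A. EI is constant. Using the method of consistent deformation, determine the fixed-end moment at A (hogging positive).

M_A = 447 kN·m

Release both end moments; the primary structure is a simply-supported span AB with redundants M_A and M_B.
Simple-span end rotations at A and B under the given loads:
  at A: UDL 20.25: wL³/(24EI) = 1769/EI
  at B: UDL 20.25: wL³/(24EI) = 1769/EI
  at A: point load 106.6 at a = 6.4: Pab(L + b)/(6LEI) = 1092/EI
  at B: point load 106.6 at a = 6.4: Pab(L + a)/(6LEI) = 1092/EI
  θ_A0 = 2861/EI,  θ_B0 = 2861/EI
Flexibility coefficients: a unit moment at one end gives L/(3EI) there and L/(6EI) at the far end, so f₁₁ = f₂₂ = 4.267/EI and f₁₂ = f₂₁ = 2.133/EI.
Compatibility — zero rotation at each built-in end:
  4.267 M_A + 2.133 M_B = 2861
  2.133 M_A + 4.267 M_B = 2861
Solving the pair gives M_A = 447 kN·m and M_B = 447 kN·m (hogging).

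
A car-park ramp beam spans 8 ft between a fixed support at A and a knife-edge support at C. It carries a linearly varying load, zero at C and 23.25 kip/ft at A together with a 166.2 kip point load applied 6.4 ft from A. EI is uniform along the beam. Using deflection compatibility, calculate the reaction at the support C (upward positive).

R_C = 135.6 kip

Remove the prop at C; the released (primary) structure is a cantilever built in at A.
Free-end deflection of the primary structure under the applied loading (downward +):
  triangular load, peak 23.25 at the fixed end: w₀L⁴/(30EI) = 3174/EI
  point load 166.2 at a = 6.4: Pa²(3L − a)/(6EI) = 19969/EI
  δ_0 = 23143/EI
Tip deflection under a unit load at C: L³/(3EI) = 170.7/EI.
The prop prevents deflection at C: R_C = δ_0/δ_{CC} = 23143/170.7 = 135.6 kip.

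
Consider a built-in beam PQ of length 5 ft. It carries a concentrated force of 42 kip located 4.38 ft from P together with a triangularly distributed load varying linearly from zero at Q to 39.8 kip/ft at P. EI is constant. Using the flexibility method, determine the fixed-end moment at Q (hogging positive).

M_Q = 53.15 kip·ft

Release both end moments; the primary structure is a simply-supported span PQ with redundants M_P and M_Q.
End rotations of the released simple span under the applied load (×1/EI):
  at P: point load 42 at a = 4.38: Pab(L + b)/(6LEI) = 21.37/EI
  at Q: point load 42 at a = 4.38: Pab(L + a)/(6LEI) = 35.66/EI
  at P: triangular load, peak 39.8: w₀L³/(45EI) = 110.6/EI
  at Q: triangular load, peak 39.8: 7w₀L³/(360EI) = 96.74/EI
  θ_P0 = 131.9/EI,  θ_Q0 = 132.4/EI
Flexibility coefficients: a unit moment at one end gives L/(3EI) there and L/(6EI) at the far end, so f₁₁ = f₂₂ = 1.667/EI and f₁₂ = f₂₁ = 0.8333/EI.
Compatibility — zero rotation at each built-in end:
  1.667 M_P + 0.8333 M_Q = 131.9
  0.8333 M_P + 1.667 M_Q = 132.4
Solving the pair gives M_P = 52.58 kip·ft and M_Q = 53.15 kip·ft (hogging).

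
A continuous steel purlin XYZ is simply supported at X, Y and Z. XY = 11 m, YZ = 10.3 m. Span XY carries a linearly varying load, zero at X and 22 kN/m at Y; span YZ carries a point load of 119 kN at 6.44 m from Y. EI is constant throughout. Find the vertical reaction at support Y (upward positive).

R_Y = 160.4 kN

Release continuity at Y by inserting a hinge; the redundant is the internal moment M_Y. The primary structure is two simply-supported spans XY and YZ.
Rotations at Y on the released spans (each span's end-slope, ×1/EI):
  span XY: triangular load, peak 22: w₀L³/(45EI) = 650.7/EI
  span YZ: point load 119 at a = 6.44: Pab(L + b)/(6LEI) = 677.8/EI
  relative rotation θ_0 = (650.7 + 677.8)/EI = 1329/EI
A unit hogging moment at Y produces rotation L₁/(3EI) + L₂/(3EI) = 7.1/EI.
Compatibility: M_Y·(L₁+L₂)/(3EI) = θ_0, giving M_Y = 187.1 kN·m (hogging).
Span XY, ΣM about X with M_Y applied at Y: R_Y^{XY}·11 = 887.3 + 187.1, so R_Y^{XY} = 97.68 kN and R_X = 121 − 97.68 = 23.32 kN.
Span YZ, ΣM about Z: R_Y^{YZ}·10.3 = 459.3 + 187.1, so R_Y^{YZ} = 62.76 kN and R_Z = 119 − 62.76 = 56.24 kN.
R_Y = 97.68 + 62.76 = 160.4 kN.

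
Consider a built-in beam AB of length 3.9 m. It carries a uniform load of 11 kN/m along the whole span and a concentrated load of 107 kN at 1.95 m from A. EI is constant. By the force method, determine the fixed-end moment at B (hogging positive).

M_B = 66.11 kN·m

Take the two fixed-end moments M_A, M_B as redundants; the released structure is the simple span AB.
Simple-span end rotations at A and B under the given loads:
  at A: UDL 11: wL³/(24EI) = 27.19/EI
  at B: UDL 11: wL³/(24EI) = 27.19/EI
  at A: point load 107 at a = 1.95: Pab(L + b)/(6LEI) = 101.7/EI
  at B: point load 107 at a = 1.95: Pab(L + a)/(6LEI) = 101.7/EI
  θ_A0 = 128.9/EI,  θ_B0 = 128.9/EI
Flexibility coefficients: a unit moment at one end gives L/(3EI) there and L/(6EI) at the far end, so f₁₁ = f₂₂ = 1.3/EI and f₁₂ = f₂₁ = 0.65/EI.
Compatibility — zero rotation at each built-in end:
  1.3 M_A + 0.65 M_B = 128.9
  0.65 M_A + 1.3 M_B = 128.9
Solving the pair gives M_A = 66.11 kN·m and M_B = 66.11 kN·m (hogging).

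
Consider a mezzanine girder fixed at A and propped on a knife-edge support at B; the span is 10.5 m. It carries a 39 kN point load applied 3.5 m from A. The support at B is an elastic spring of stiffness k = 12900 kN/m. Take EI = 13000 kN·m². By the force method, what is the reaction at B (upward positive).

R_B = 5.763 kN

Remove the prop at B; the released (primary) structure is a cantilever built in at A.
Free-end deflection of the primary structure under the applied loading (downward +):
  point load 39 at a = 3.5: Pa²(3L − a)/(6EI) = 2230/EI
Flexibility coefficient — unit upward force at B: δ_{BB} = L³/(3EI) = 385.9/EI.
With EI = 13000 kN·m²: δ_0 = 0.1715 m and δ_{BB} = 0.029683 m/kN.
Compatibility — the spring shortens by R_B/k under the reaction it provides: δ_0 − R_B·δ_{BB} = R_B/k. With 1/k = 0.000078 m/kN, R_B = δ_0 / (δ_{BB} + 1/k) = 0.1715 / (0.029683 + 0.000078) = 5.763 kN.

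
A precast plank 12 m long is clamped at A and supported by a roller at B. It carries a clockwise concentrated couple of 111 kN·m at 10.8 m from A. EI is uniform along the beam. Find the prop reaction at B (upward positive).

Remove the prop at B; the released (primary) structure is a cantilever built in at A.
Deflection at B on the released cantilever, summing each load's contribution:
  clockwise couple 111 at a = 10.8: M₀a(2L − a)/(2EI) = 7912/EI
Flexibility coefficient — unit upward force at B: δ_{BB} = L³/(3EI) = 576/EI.
Compatibility at B: δ_0 − R_B·δ_{BB} = 0, so R_B = 7912/576 = 13.74 kN.

R_B = 13.74 kN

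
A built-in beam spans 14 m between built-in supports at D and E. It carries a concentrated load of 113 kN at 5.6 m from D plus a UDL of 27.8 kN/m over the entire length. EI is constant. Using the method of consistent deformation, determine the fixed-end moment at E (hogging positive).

Take the two fixed-end moments M_D, M_E as redundants; the released structure is the simple span DE.
End rotations of the released simple span under the applied load (×1/EI):
  at D: point load 113 at a = 5.6: Pab(L + b)/(6LEI) = 1417/EI
  at E: point load 113 at a = 5.6: Pab(L + a)/(6LEI) = 1240/EI
  at D: UDL 27.8: wL³/(24EI) = 3178/EI
  at E: UDL 27.8: wL³/(24EI) = 3178/EI
  θ_D0 = 4596/EI,  θ_E0 = 4419/EI
Flexibility coefficients: a unit moment at one end gives L/(3EI) there and L/(6EI) at the far end, so f₁₁ = f₂₂ = 4.667/EI and f₁₂ = f₂₁ = 2.333/EI.
Compatibility — zero rotation at each built-in end:
  4.667 M_D + 2.333 M_E = 4596
  2.333 M_D + 4.667 M_E = 4419
Solving the pair gives M_D = 681.9 kN·m and M_E = 605.9 kN·m (hogging).

M_E = 605.9 kN·m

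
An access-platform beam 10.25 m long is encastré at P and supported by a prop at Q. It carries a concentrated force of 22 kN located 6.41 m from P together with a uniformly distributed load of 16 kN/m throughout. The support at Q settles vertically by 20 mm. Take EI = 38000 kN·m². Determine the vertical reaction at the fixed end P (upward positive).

Remove the prop at Q; the released (primary) structure is a cantilever built in at P.
Deflection at Q on the released cantilever, summing each load's contribution:
  point load 22 at a = 6.41: Pa²(3L − a)/(6EI) = 3667/EI
  UDL 16: wL⁴/(8EI) = 22076/EI
  δ_0 = 25743/EI
Flexibility coefficient — unit upward force at Q: δ_{QQ} = L³/(3EI) = 359/EI.
With EI = 38000 kN·m²: δ_0 = 0.67745 m and δ_{QQ} = 0.009446 m/kN.
Compatibility — the beam at Q must follow the support down by 0.02 m: δ_0 − R_Q·δ_{QQ} = 0.02, so R_Q = (0.67745 − 0.02)/0.009446 = 69.6 kN.
Vertical equilibrium: R_P = ΣP − R_Q = 186 − 69.6 = 116.4 kN.

R_P = 116.4 kN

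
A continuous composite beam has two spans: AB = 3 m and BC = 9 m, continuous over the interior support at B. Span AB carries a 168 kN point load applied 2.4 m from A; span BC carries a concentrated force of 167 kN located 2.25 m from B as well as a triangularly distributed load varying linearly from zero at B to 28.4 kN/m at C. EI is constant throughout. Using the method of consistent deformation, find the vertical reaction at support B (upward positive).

Insert a hinge at B; M_B is the redundant, and each span becomes simply supported.
Rotations at B on the released spans (each span's end-slope, ×1/EI):
  span AB: point load 168 at a = 2.4: Pab(L + a)/(6LEI) = 72.58/EI
  span BC: point load 167 at a = 2.25: Pab(L + b)/(6LEI) = 739.8/EI
  span BC: triangular load, peak 28.4: 7w₀L³/(360EI) = 402.6/EI
  relative rotation θ_0 = (72.58 + 1142)/EI = 1215/EI
A unit hogging moment at B produces rotation L₁/(3EI) + L₂/(3EI) = 4/EI.
Compatibility: M_B·(L₁+L₂)/(3EI) = θ_0, giving M_B = 303.7 kN·m (hogging).
Span AB, ΣM about A with M_B applied at B: R_B^{AB}·3 = 403.2 + 303.7, so R_B^{AB} = 235.6 kN and R_A = 168 − 235.6 = -67.64 kN.
Span BC, ΣM about C: R_B^{BC}·9 = 1511 + 303.7, so R_B^{BC} = 201.6 kN and R_C = 294.8 − 201.6 = 93.2 kN.
R_B = 235.6 + 201.6 = 437.2 kN.

R_B = 437.2 kN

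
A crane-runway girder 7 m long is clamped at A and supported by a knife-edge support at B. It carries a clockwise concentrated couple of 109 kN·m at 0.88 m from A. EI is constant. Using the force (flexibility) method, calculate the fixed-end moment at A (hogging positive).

Release the roller at B. Primary structure: cantilever fixed at A.
Deflection at B on the released cantilever, summing each load's contribution:
  clockwise couple 109 at a = 0.88: M₀a(2L − a)/(2EI) = 629.2/EI
Flexibility coefficient — unit upward force at B: δ_{BB} = L³/(3EI) = 114.3/EI.
Compatibility at B: δ_0 − R_B·δ_{BB} = 0, so R_B = 629.2/114.3 = 5.504 kN.
Moment equilibrium about A: M_A = Σ(load moments about A) − R_B·L = 109 − 5.504×7 = 70.48 kN·m.

M_A = 70.48 kN·m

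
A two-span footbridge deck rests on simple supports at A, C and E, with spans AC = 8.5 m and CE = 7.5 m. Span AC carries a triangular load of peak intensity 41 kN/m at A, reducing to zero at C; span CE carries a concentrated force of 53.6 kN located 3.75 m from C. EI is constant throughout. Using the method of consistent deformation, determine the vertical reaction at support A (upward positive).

R_A = 101.2 kN

Insert a hinge at C; M_C is the redundant, and each span becomes simply supported.
Discontinuity in slope at C on the released structure — sum the simple-span end rotations:
  span AC: triangular load, peak 41: 7w₀L³/(360EI) = 489.6/EI
  span CE: point load 53.6 at a = 3.75: Pab(L + b)/(6LEI) = 188.4/EI
  relative rotation θ_0 = (489.6 + 188.4)/EI = 678/EI
A unit hogging moment at C produces rotation L₁/(3EI) + L₂/(3EI) = 5.333/EI.
Slope continuity at C: θ_0 = M_C·5.333/EI, so M_C = 678/5.333 = 127.1 kN·m (hogging).
Span AC, ΣM about A with M_C applied at C: R_C^{AC}·8.5 = 493.7 + 127.1, so R_C^{AC} = 73.04 kN and R_A = 174.2 − 73.04 = 101.2 kN.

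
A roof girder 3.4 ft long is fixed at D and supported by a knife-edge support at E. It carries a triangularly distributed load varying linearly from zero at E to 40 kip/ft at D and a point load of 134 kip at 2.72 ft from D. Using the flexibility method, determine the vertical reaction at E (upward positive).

R_E = 107.9 kip

Take the reaction at E as the redundant and release it; the primary structure is a cantilever fixed at D.
Downward deflection at the released point E due to the loads:
  triangular load, peak 40 at the fixed end: w₀L⁴/(30EI) = 178.2/EI
  point load 134 at a = 2.72: Pa²(3L − a)/(6EI) = 1236/EI
  δ_0 = 1414/EI
Tip deflection under a unit load at E: L³/(3EI) = 13.1/EI.
Compatibility at E: δ_0 − R_E·δ_{EE} = 0, so R_E = 1414/13.1 = 107.9 kip.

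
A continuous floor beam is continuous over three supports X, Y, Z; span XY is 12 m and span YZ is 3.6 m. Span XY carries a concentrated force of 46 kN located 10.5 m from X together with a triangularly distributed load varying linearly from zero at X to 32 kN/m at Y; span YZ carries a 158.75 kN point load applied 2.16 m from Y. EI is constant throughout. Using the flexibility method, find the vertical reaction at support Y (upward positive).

Release continuity at Y by inserting a hinge; the redundant is the internal moment M_Y. The primary structure is two simply-supported spans XY and YZ.
Rotations at Y on the released spans (each span's end-slope, ×1/EI):
  span XY: point load 46 at a = 10.5: Pab(L + a)/(6LEI) = 226.4/EI
  span XY: triangular load, peak 32: w₀L³/(45EI) = 1229/EI
  span YZ: point load 158.75 at a = 2.16: Pab(L + b)/(6LEI) = 115.2/EI
  relative rotation θ_0 = (1455 + 115.2)/EI = 1570/EI
A unit hogging moment at Y produces rotation L₁/(3EI) + L₂/(3EI) = 5.2/EI.
Compatibility: M_Y·(L₁+L₂)/(3EI) = θ_0, giving M_Y = 302 kN·m (hogging).
Span XY, ΣM about X with M_Y applied at Y: R_Y^{XY}·12 = 2019 + 302, so R_Y^{XY} = 193.4 kN and R_X = 238 − 193.4 = 44.58 kN.
Span YZ, ΣM about Z: R_Y^{YZ}·3.6 = 228.6 + 302, so R_Y^{YZ} = 147.4 kN and R_Z = 158.8 − 147.4 = 11.36 kN.
R_Y = 193.4 + 147.4 = 340.8 kN.

R_Y = 340.8 kN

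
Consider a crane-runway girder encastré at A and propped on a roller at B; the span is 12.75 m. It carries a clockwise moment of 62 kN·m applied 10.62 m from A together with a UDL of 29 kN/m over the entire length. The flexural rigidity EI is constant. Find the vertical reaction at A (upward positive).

Choose R_B as the redundant. The primary structure is the cantilever fixed at A.
Primary-structure tip deflection at B by superposition:
  clockwise couple 62 at a = 10.62: M₀a(2L − a)/(2EI) = 4899/EI
  UDL 29: wL⁴/(8EI) = 95796/EI
  δ_0 = 100695/EI
Tip deflection under a unit load at B: L³/(3EI) = 690.9/EI.
The prop prevents deflection at B: R_B = δ_0/δ_{BB} = 100695/690.9 = 145.7 kN.
Vertical equilibrium: R_A = ΣP − R_B = 369.8 − 145.7 = 224 kN.

R_A = 224 kN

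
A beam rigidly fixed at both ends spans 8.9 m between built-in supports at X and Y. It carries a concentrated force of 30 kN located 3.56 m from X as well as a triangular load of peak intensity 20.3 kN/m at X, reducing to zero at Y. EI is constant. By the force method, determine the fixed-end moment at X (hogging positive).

M_X = 118.8 kN·m

Release both end moments; the primary structure is a simply-supported span XY with redundants M_X and M_Y.
On the primary (simply-supported) span, the end slopes from the loading are:
  at X: point load 30 at a = 3.56: Pab(L + b)/(6LEI) = 152.1/EI
  at Y: point load 30 at a = 3.56: Pab(L + a)/(6LEI) = 133.1/EI
  at X: triangular load, peak 20.3: w₀L³/(45EI) = 318/EI
  at Y: triangular load, peak 20.3: 7w₀L³/(360EI) = 278.3/EI
  θ_X0 = 470.1/EI,  θ_Y0 = 411.3/EI
Flexibility coefficients: a unit moment at one end gives L/(3EI) there and L/(6EI) at the far end, so f₁₁ = f₂₂ = 2.967/EI and f₁₂ = f₂₁ = 1.483/EI.
Compatibility — zero rotation at each built-in end:
  2.967 M_X + 1.483 M_Y = 470.1
  1.483 M_X + 2.967 M_Y = 411.3
Solving the pair gives M_X = 118.8 kN·m and M_Y = 79.23 kN·m (hogging).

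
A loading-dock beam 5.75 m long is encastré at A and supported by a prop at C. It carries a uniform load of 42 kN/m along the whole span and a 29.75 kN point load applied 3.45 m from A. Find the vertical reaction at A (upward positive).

R_A = 167.8 kN

Take the reaction at C as the redundant and release it; the primary structure is a cantilever fixed at A.
Primary-structure tip deflection at C by superposition:
  UDL 42: wL⁴/(8EI) = 5739/EI
  point load 29.75 at a = 3.45: Pa²(3L − a)/(6EI) = 814.4/EI
  δ_0 = 6553/EI
Flexibility coefficient — unit upward force at C: δ_{CC} = L³/(3EI) = 63.37/EI.
The prop prevents deflection at C: R_C = δ_0/δ_{CC} = 6553/63.37 = 103.4 kN.
Vertical equilibrium: R_A = ΣP − R_C = 271.2 − 103.4 = 167.8 kN.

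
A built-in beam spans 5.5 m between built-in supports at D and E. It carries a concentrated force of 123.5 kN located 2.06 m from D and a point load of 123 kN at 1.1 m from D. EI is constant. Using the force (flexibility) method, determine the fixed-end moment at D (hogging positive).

Release both end moments; the primary structure is a simply-supported span DE with redundants M_D and M_E.
On the primary (simply-supported) span, the end slopes from the loading are:
  at D: point load 123.5 at a = 2.06: Pab(L + b)/(6LEI) = 237.1/EI
  at E: point load 123.5 at a = 2.06: Pab(L + a)/(6LEI) = 200.5/EI
  at D: point load 123 at a = 1.1: Pab(L + b)/(6LEI) = 178.6/EI
  at E: point load 123 at a = 1.1: Pab(L + a)/(6LEI) = 119.1/EI
  θ_D0 = 415.7/EI,  θ_E0 = 319.6/EI
Flexibility coefficients: a unit moment at one end gives L/(3EI) there and L/(6EI) at the far end, so f₁₁ = f₂₂ = 1.833/EI and f₁₂ = f₂₁ = 0.9167/EI.
Compatibility — zero rotation at each built-in end:
  1.833 M_D + 0.9167 M_E = 415.7
  0.9167 M_D + 1.833 M_E = 319.6
Solving the pair gives M_D = 186.1 kN·m and M_E = 81.25 kN·m (hogging).

M_D = 186.1 kN·m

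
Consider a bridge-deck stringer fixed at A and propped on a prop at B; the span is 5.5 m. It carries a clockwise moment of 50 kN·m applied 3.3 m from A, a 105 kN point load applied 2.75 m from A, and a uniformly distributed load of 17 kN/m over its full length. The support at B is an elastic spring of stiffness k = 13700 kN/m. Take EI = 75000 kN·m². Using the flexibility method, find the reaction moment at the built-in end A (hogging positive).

M_A = 198.8 kN·m

Remove the prop at B; the released (primary) structure is a cantilever built in at A.
Free-end deflection of the primary structure under the applied loading (downward +):
  clockwise couple 50 at a = 3.3: M₀a(2L − a)/(2EI) = 635.2/EI
  point load 105 at a = 2.75: Pa²(3L − a)/(6EI) = 1820/EI
  UDL 17: wL⁴/(8EI) = 1945/EI
  δ_0 = 4399/EI
Flexibility coefficient — unit upward force at B: δ_{BB} = L³/(3EI) = 55.46/EI.
With EI = 75000 kN·m²: δ_0 = 0.05866 m and δ_{BB} = 0.000739 m/kN.
Compatibility — the spring shortens by R_B/k under the reaction it provides: δ_0 − R_B·δ_{BB} = R_B/k. With 1/k = 0.000073 m/kN, R_B = δ_0 / (δ_{BB} + 1/k) = 0.05866 / (0.000739 + 0.000073) = 72.2 kN.
Moment equilibrium about A: M_A = Σ(load moments about A) − R_B·L = 595.9 − 72.2×5.5 = 198.8 kN·m.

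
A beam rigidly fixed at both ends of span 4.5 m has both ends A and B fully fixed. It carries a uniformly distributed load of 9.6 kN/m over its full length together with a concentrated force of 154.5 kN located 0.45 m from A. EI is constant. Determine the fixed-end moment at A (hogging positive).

Release both end moments; the primary structure is a simply-supported span AB with redundants M_A and M_B.
End rotations of the released simple span under the applied load (×1/EI):
  at A: UDL 9.6: wL³/(24EI) = 36.45/EI
  at B: UDL 9.6: wL³/(24EI) = 36.45/EI
  at A: point load 154.5 at a = 0.45: Pab(L + b)/(6LEI) = 89.17/EI
  at B: point load 154.5 at a = 0.45: Pab(L + a)/(6LEI) = 51.62/EI
  θ_A0 = 125.6/EI,  θ_B0 = 88.07/EI
Flexibility coefficients: a unit moment at one end gives L/(3EI) there and L/(6EI) at the far end, so f₁₁ = f₂₂ = 1.5/EI and f₁₂ = f₂₁ = 0.75/EI.
Compatibility — zero rotation at each built-in end:
  1.5 M_A + 0.75 M_B = 125.6
  0.75 M_A + 1.5 M_B = 88.07
Solving the pair gives M_A = 72.52 kN·m and M_B = 22.46 kN·m (hogging).

M_A = 72.52 kN·m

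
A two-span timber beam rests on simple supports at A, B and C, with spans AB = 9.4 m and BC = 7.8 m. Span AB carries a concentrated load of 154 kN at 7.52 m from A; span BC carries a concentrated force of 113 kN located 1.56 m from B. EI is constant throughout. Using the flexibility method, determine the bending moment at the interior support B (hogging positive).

Release continuity at B by inserting a hinge; the redundant is the internal moment M_B. The primary structure is two simply-supported spans AB and BC.
Discontinuity in slope at B on the released structure — sum the simple-span end rotations:
  span AB: point load 154 at a = 7.52: Pab(L + a)/(6LEI) = 653.2/EI
  span BC: point load 113 at a = 1.56: Pab(L + b)/(6LEI) = 330/EI
  relative rotation θ_0 = (653.2 + 330)/EI = 983.2/EI
A unit hogging moment at B produces rotation L₁/(3EI) + L₂/(3EI) = 5.733/EI.
Slope continuity at B: θ_0 = M_B·5.733/EI, so M_B = 983.2/5.733 = 171.5 kN·m (hogging).

M_B = 171.5 kN·m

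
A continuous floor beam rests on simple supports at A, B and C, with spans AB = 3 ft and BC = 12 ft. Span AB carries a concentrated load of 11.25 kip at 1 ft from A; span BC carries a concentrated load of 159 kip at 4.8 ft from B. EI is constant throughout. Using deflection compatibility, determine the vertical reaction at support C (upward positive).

Insert a hinge at B; M_B is the redundant, and each span becomes simply supported.
Rotations at B on the released spans (each span's end-slope, ×1/EI):
  span AB: point load 11.25 at a = 1: Pab(L + a)/(6LEI) = 5/EI
  span BC: point load 159 at a = 4.8: Pab(L + b)/(6LEI) = 1465/EI
  relative rotation θ_0 = (5 + 1465)/EI = 1470/EI
A unit hogging moment at B produces rotation L₁/(3EI) + L₂/(3EI) = 5/EI.
Compatibility: M_B·(L₁+L₂)/(3EI) = θ_0, giving M_B = 294.1 kip·ft (hogging).
Span BC, ΣM about C: R_B^{BC}·12 = 1145 + 294.1, so R_B^{BC} = 119.9 kip and R_C = 159 − 119.9 = 39.09 kip.

R_C = 39.09 kip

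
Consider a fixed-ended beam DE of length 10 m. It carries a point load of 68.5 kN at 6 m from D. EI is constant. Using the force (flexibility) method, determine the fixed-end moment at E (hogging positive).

Take the two fixed-end moments M_D, M_E as redundants; the released structure is the simple span DE.
On the primary (simply-supported) span, the end slopes from the loading are:
  at D: point load 68.5 at a = 6: Pab(L + b)/(6LEI) = 383.6/EI
  at E: point load 68.5 at a = 6: Pab(L + a)/(6LEI) = 438.4/EI
  θ_D0 = 383.6/EI,  θ_E0 = 438.4/EI
Flexibility coefficients: a unit moment at one end gives L/(3EI) there and L/(6EI) at the far end, so f₁₁ = f₂₂ = 3.333/EI and f₁₂ = f₂₁ = 1.667/EI.
Compatibility — zero rotation at each built-in end:
  3.333 M_D + 1.667 M_E = 383.6
  1.667 M_D + 3.333 M_E = 438.4
Solving the pair gives M_D = 65.76 kN·m and M_E = 98.64 kN·m (hogging).

M_E = 98.64 kN·m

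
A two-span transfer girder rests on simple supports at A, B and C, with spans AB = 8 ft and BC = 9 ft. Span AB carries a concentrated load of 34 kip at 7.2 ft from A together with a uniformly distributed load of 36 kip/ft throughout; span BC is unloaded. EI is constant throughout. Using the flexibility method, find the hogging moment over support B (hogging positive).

Insert a hinge at B; M_B is the redundant, and each span becomes simply supported.
End slopes at the hinge B, treating each span as simply supported:
  span AB: point load 34 at a = 7.2: Pab(L + a)/(6LEI) = 62.02/EI
  span AB: UDL 36: wL³/(24EI) = 768/EI
  relative rotation θ_0 = (830 + 0)/EI = 830/EI
A unit hogging moment at B produces rotation L₁/(3EI) + L₂/(3EI) = 5.667/EI.
Slope continuity at B: θ_0 = M_B·5.667/EI, so M_B = 830/5.667 = 146.5 kip·ft (hogging).

M_B = 146.5 kip·ft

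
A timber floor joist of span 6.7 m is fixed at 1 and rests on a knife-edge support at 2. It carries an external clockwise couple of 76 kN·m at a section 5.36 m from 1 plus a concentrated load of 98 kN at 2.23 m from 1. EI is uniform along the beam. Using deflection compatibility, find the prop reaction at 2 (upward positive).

R_2 = 30.81 kN

Remove the prop at 2; the released (primary) structure is a cantilever built in at 1.
Downward deflection at the released point 2 due to the loads:
  clockwise couple 76 at a = 5.36: M₀a(2L − a)/(2EI) = 1638/EI
  point load 98 at a = 2.23: Pa²(3L − a)/(6EI) = 1451/EI
  δ_0 = 3089/EI
Tip deflection under a unit load at 2: L³/(3EI) = 100.3/EI.
Compatibility at 2: δ_0 − R_2·δ_{22} = 0, so R_2 = 3089/100.3 = 30.81 kN.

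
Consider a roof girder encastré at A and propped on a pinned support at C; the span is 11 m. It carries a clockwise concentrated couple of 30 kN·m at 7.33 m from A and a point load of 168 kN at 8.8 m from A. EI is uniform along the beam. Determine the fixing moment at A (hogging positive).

M_A = 167.4 kN·m

Choose R_C as the redundant. The primary structure is the cantilever fixed at A.
Primary-structure tip deflection at C by superposition:
  clockwise couple 30 at a = 7.33: M₀a(2L − a)/(2EI) = 1613/EI
  point load 168 at a = 8.8: Pa²(3L − a)/(6EI) = 52473/EI
  δ_0 = 54086/EI
Tip deflection under a unit load at C: L³/(3EI) = 443.7/EI.
The prop prevents deflection at C: R_C = δ_0/δ_{CC} = 54086/443.7 = 121.9 kN.
Moment equilibrium about A: M_A = Σ(load moments about A) − R_C·L = 1508 − 121.9×11 = 167.4 kN·m.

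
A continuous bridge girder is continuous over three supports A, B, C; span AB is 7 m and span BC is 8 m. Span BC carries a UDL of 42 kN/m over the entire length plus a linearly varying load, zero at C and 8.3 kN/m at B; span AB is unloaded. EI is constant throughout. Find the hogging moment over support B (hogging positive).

M_B = 198.1 kN·m

Insert a hinge at B; M_B is the redundant, and each span becomes simply supported.
Rotations at B on the released spans (each span's end-slope, ×1/EI):
  span BC: UDL 42: wL³/(24EI) = 896/EI
  span BC: triangular load, peak 8.3: w₀L³/(45EI) = 94.44/EI
  relative rotation θ_0 = (0 + 990.4)/EI = 990.4/EI
A unit hogging moment at B produces rotation L₁/(3EI) + L₂/(3EI) = 5/EI.
Compatibility: M_B·(L₁+L₂)/(3EI) = θ_0, giving M_B = 198.1 kN·m (hogging).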